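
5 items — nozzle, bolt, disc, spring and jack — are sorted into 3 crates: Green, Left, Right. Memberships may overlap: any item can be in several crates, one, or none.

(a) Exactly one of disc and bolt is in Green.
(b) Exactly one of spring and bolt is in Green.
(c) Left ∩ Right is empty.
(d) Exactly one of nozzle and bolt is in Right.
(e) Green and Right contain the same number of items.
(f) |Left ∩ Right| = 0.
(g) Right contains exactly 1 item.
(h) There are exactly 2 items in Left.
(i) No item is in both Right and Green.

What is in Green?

Green = {bolt}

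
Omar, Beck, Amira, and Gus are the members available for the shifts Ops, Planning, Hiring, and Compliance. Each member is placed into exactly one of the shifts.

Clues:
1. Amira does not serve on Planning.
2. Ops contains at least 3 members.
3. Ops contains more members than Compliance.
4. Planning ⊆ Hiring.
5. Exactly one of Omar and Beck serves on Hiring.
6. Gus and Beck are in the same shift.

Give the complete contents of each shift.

Ops = {Amira, Beck, Gus}; Planning = {}; Hiring = {Omar}; Compliance = {}

From (1): Amira ∉ Planning.
Suppose Omar ∈ Ops: no assignment then satisfies all the clues, so Omar ∉ Ops.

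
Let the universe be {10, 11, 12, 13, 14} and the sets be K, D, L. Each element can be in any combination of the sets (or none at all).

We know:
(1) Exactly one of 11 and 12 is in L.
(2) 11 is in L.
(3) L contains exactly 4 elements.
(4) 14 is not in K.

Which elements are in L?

From (2): 11 ∈ L.
From (4): 14 ∉ K.
(1) (exactly one): 12 ∉ L.
(3): only 4 candidates remain for L, so all are in.

L = {10, 11, 13, 14}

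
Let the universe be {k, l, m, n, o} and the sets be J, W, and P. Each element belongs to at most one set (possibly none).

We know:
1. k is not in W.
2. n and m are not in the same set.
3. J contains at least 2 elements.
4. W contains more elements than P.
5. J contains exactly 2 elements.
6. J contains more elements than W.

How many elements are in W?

1

From (1): k ∉ W.
Suppose k ∈ P: no assignment then satisfies all the clues, so k ∉ P.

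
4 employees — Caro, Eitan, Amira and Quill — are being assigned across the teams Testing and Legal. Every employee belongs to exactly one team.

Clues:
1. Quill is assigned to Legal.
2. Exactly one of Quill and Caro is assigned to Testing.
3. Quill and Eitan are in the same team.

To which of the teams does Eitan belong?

Eitan: Legal

From (1): Quill ∈ Legal.
(2) (exactly one): Caro ∈ Testing.
(3): Eitan matches Quill: Eitan ∉ Testing.
(3): Eitan matches Quill: Eitan ∈ Legal.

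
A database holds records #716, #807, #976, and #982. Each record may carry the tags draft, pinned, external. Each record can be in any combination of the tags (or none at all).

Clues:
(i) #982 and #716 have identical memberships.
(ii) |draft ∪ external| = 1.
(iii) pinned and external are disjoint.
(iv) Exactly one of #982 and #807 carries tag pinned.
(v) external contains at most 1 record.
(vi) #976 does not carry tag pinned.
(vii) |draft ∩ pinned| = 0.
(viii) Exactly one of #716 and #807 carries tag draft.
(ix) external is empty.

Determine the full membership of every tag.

draft = {#807}; pinned = {#716, #982}; external = {}

From (vi): #976 ∉ pinned.
(ix): external already has 0, so the rest are out.
Suppose #716 ∈ draft: no assignment then satisfies all the clues, so #716 ∉ draft.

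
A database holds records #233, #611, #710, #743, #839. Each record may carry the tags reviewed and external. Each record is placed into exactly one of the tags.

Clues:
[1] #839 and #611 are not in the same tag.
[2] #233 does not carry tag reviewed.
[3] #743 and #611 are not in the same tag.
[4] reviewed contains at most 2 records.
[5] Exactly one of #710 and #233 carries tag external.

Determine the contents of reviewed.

From (2): #233 ∉ reviewed.
Only one tag left: #233 ∈ external.
(5) (exactly one): #710 ∉ external.
Only one tag left: #710 ∈ reviewed.
Suppose #611 ∉ reviewed: no assignment then satisfies all the clues, so #611 ∈ reviewed.

reviewed = {#611, #710}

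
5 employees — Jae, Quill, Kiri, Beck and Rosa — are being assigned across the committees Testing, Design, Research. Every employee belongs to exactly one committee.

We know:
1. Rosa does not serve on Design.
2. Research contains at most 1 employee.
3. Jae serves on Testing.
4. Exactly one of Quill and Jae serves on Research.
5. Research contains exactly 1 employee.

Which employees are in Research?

From (1): Rosa ∉ Design.
From (3): Jae ∈ Testing.
(4) (exactly one): Quill ∈ Research.
(5): Research already has 1, so the rest are out.
Only one committee left: Rosa ∈ Testing.

Research = {Quill}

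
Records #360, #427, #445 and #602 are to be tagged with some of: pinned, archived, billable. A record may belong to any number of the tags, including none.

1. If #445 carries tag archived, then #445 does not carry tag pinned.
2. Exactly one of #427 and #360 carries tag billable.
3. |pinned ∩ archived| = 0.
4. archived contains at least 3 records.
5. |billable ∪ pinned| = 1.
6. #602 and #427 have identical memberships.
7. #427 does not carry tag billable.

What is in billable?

From (7): #427 ∉ billable.
(2) (exactly one): #360 ∈ billable.
(6): #602 matches #427: #602 ∉ billable.
Suppose #445 ∈ billable: no assignment then satisfies all the clues, so #445 ∉ billable.

billable = {#360}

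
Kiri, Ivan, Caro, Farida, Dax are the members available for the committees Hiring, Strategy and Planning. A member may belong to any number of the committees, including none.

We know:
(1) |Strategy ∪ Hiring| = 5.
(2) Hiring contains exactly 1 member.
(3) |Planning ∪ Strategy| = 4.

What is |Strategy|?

4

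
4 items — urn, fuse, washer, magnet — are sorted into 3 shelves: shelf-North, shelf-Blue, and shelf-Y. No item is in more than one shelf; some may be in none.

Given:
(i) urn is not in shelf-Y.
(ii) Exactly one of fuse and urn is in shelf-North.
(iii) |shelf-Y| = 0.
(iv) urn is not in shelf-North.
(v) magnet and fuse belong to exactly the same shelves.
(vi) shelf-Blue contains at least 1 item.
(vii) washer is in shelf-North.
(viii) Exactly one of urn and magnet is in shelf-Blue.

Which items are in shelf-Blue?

shelf-Blue = {urn}

From (i): urn ∉ shelf-Y.
From (iv): urn ∉ shelf-North.
From (vii): washer ∈ shelf-North.
(ii) (exactly one): fuse ∈ shelf-North.
(iii): shelf-Y already has 0, so the rest are out.
(v): magnet matches fuse: magnet ∈ shelf-North.
(vi): only 1 candidates remain for shelf-Blue, so all are in.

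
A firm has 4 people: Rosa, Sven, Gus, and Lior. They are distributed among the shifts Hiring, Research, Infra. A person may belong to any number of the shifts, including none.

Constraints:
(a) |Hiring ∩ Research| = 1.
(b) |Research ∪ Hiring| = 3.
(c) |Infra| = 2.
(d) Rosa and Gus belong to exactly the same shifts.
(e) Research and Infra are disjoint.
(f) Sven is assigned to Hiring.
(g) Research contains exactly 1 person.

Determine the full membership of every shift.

Hiring = {Gus, Rosa, Sven}; Research = {Sven}; Infra = {Gus, Rosa}

From (f): Sven ∈ Hiring.
Suppose Rosa ∉ Hiring: no assignment then satisfies all the clues, so Rosa ∈ Hiring.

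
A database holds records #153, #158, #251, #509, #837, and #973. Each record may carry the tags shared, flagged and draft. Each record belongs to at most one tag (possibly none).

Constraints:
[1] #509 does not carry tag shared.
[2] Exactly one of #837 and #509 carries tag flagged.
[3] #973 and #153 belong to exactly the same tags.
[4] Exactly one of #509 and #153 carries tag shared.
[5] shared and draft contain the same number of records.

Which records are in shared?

shared = {#153, #973}

From (1): #509 ∉ shared.
(4) (exactly one): #153 ∈ shared.
(3): #973 matches #153: #973 ∈ shared.
Suppose #158 ∈ shared: no assignment then satisfies all the clues, so #158 ∉ shared.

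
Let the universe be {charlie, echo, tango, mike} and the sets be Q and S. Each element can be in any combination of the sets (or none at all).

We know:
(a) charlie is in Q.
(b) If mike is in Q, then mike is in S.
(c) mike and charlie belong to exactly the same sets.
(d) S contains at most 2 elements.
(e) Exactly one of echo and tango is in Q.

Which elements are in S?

From (a): charlie ∈ Q.
(c): mike matches charlie: mike ∈ Q.
(b): mike ∈ S.
(c): charlie matches mike: charlie ∈ S.
(d): S already has 2, so the rest are out.

S = {charlie, mike}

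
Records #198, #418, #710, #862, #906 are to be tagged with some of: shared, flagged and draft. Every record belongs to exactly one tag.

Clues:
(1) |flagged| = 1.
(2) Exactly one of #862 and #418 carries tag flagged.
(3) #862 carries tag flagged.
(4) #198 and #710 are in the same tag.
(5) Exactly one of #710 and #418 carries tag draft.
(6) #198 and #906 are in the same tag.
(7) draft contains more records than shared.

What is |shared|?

1

From (3): #862 ∈ flagged.
(1): flagged already has 1, so the rest are out.
Suppose #198 ∈ shared: no assignment then satisfies all the clues, so #198 ∉ shared.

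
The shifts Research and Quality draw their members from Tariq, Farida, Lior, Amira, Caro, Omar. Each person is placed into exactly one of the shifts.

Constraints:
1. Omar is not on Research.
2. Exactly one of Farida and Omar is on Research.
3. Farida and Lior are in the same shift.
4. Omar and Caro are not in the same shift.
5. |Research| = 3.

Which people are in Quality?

From (1): Omar ∉ Research.
(2) (exactly one): Farida ∈ Research.
(3): Lior matches Farida: Lior ∈ Research.
Only one shift left: Omar ∈ Quality.
(4): Caro ∉ Quality.
Only one shift left: Caro ∈ Research.
(5): Research already has 3, so the rest are out.
Only one shift left: Tariq ∈ Quality.
Only one shift left: Amira ∈ Quality.

Quality = {Amira, Omar, Tariq}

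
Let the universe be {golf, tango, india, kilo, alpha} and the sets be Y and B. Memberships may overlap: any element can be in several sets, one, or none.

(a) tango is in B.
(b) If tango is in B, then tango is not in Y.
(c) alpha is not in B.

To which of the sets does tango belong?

tango: B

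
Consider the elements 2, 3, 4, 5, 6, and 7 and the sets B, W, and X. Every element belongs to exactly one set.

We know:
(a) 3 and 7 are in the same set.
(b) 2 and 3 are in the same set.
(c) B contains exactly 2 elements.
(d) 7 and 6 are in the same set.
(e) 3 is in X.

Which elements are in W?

W = {}

From (e): 3 ∈ X.
(a): 7 matches 3: 7 ∉ B.
(a): 7 matches 3: 7 ∉ W.
(a): 7 matches 3: 7 ∈ X.
(b): 2 matches 3: 2 ∉ B.
(b): 2 matches 3: 2 ∉ W.
(b): 2 matches 3: 2 ∈ X.
(d): 6 matches 7: 6 ∉ B.
(d): 6 matches 7: 6 ∉ W.
(d): 6 matches 7: 6 ∈ X.
(c): only 2 candidates remain for B, so all are in.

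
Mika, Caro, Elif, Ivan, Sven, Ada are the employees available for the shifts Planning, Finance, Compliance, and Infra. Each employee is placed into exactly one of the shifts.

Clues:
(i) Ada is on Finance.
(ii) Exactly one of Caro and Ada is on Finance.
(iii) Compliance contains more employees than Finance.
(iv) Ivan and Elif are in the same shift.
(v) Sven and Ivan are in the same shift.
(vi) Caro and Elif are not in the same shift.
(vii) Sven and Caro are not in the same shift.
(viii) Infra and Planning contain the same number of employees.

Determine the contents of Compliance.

Compliance = {Elif, Ivan, Sven}

From (i): Ada ∈ Finance.
(ii) (exactly one): Caro ∉ Finance.
Suppose Mika ∈ Compliance: no assignment then satisfies all the clues, so Mika ∉ Compliance.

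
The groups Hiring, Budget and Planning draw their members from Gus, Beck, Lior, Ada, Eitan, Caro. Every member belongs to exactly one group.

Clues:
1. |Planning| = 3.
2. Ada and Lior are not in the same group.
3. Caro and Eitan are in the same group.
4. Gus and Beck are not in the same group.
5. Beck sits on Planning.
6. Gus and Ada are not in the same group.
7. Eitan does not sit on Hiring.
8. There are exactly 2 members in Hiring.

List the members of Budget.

Budget = {Ada}

From (5): Beck ∈ Planning.
From (7): Eitan ∉ Hiring.
(3): Caro matches Eitan: Caro ∉ Hiring.
(4): Gus ∉ Planning.
Suppose Gus ∈ Budget: no assignment then satisfies all the clues, so Gus ∉ Budget.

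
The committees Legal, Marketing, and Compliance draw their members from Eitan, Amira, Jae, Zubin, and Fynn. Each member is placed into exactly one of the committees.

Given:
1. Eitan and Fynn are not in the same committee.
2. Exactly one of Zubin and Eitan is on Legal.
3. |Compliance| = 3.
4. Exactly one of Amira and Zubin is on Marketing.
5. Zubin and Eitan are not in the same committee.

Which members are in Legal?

Legal = {Eitan}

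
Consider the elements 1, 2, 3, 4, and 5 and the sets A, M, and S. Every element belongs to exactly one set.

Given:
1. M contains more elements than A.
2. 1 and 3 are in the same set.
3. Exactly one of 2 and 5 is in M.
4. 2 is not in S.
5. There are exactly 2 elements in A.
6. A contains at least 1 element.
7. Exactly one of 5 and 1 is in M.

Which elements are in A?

A = {4, 5}

From (4): 2 ∉ S.
Suppose 1 ∈ A: no assignment then satisfies all the clues, so 1 ∉ A.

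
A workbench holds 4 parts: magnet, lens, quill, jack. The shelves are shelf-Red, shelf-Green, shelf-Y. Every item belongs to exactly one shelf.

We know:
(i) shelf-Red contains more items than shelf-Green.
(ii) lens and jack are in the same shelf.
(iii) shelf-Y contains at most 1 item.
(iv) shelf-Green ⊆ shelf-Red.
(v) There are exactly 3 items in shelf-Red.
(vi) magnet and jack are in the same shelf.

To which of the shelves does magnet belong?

magnet: shelf-Red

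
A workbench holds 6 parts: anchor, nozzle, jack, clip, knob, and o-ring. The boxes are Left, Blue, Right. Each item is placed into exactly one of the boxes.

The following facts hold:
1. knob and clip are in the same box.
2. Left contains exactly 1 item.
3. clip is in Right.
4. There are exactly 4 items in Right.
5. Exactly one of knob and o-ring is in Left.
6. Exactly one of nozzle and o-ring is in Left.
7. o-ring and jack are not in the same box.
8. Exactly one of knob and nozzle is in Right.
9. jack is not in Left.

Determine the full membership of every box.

Left = {o-ring}; Blue = {nozzle}; Right = {anchor, clip, jack, knob}

From (3): clip ∈ Right.
From (9): jack ∉ Left.
(1): knob matches clip: knob ∉ Left.
(1): knob matches clip: knob ∉ Blue.
(1): knob matches clip: knob ∈ Right.
(5) (exactly one): o-ring ∈ Left.
(6) (exactly one): nozzle ∉ Left.
(8) (exactly one): nozzle ∉ Right.
Only one box left: nozzle ∈ Blue.
(2): Left already has 1, so the rest are out.
(4): only 4 candidates remain for Right, so all are in.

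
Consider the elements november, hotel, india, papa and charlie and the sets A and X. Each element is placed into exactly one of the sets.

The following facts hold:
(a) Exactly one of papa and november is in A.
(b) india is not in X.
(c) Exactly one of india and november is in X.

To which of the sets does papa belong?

From (b): india ∉ X.
(c) (exactly one): november ∈ X.
Only one set left: india ∈ A.
(a) (exactly one): papa ∈ A.

papa: A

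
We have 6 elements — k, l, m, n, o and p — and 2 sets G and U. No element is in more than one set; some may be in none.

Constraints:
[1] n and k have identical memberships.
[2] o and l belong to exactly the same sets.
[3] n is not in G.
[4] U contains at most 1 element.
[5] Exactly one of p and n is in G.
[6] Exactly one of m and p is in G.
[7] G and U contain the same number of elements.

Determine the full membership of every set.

G = {p}; U = {m}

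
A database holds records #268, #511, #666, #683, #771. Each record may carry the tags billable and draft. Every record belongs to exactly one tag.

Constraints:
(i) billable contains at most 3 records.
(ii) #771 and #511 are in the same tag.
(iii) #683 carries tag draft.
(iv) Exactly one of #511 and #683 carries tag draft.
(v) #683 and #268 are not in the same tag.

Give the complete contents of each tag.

billable = {#268, #511, #771}; draft = {#666, #683}

From (iii): #683 ∈ draft.
(iv) (exactly one): #511 ∉ draft.
(v): #268 ∉ draft.
Only one tag left: #268 ∈ billable.
Only one tag left: #511 ∈ billable.
(ii): #771 matches #511: #771 ∈ billable.
(i): billable already has 3, so the rest are out.
Only one tag left: #666 ∈ draft.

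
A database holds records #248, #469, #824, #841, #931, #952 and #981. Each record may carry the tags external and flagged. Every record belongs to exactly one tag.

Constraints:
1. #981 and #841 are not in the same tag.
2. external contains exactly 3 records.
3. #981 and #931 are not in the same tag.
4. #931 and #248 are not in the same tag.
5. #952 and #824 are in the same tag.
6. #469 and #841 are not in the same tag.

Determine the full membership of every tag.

external = {#248, #469, #981}; flagged = {#824, #841, #931, #952}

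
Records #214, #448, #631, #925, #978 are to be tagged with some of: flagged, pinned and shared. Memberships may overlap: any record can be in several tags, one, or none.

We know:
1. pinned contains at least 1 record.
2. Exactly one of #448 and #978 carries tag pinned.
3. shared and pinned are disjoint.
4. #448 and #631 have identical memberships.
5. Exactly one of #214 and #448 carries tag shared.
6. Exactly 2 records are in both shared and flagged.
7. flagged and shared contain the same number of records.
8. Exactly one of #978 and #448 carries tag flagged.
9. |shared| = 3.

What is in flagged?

flagged = {#214, #448, #631}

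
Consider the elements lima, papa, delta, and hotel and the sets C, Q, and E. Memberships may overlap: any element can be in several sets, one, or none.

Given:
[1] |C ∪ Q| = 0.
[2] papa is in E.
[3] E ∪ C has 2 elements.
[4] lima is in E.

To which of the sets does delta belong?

delta: none

From (2): papa ∈ E.
From (4): lima ∈ E.
Suppose delta ∈ C: no assignment then satisfies all the clues, so delta ∉ C.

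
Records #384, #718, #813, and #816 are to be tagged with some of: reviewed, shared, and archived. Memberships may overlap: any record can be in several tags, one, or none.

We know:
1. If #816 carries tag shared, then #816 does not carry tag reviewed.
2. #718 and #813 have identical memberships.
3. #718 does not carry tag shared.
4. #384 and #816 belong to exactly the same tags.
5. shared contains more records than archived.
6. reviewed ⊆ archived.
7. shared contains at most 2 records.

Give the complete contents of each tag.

reviewed = {}; shared = {#384, #816}; archived = {}

From (3): #718 ∉ shared.
(2): #813 matches #718: #813 ∉ shared.
Suppose #384 ∈ reviewed: no assignment then satisfies all the clues, so #384 ∉ reviewed.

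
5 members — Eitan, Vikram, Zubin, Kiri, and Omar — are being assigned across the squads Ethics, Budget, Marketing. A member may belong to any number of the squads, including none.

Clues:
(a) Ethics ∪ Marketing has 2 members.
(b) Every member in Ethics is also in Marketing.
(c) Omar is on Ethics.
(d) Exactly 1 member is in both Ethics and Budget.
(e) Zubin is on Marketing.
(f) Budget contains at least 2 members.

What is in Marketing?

Marketing = {Omar, Zubin}

From (c): Omar ∈ Ethics.
From (e): Zubin ∈ Marketing.
(b) with Omar ∈ Ethics: Omar ∈ Marketing.
Suppose Eitan ∈ Marketing: no assignment then satisfies all the clues, so Eitan ∉ Marketing.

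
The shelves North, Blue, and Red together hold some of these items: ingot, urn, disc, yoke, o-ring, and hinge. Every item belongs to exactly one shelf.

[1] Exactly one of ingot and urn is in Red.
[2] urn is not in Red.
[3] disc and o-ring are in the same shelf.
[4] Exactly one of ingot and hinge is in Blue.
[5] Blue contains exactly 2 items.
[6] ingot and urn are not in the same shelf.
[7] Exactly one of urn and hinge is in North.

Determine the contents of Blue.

Blue = {hinge, yoke}

From (2): urn ∉ Red.
(1) (exactly one): ingot ∈ Red.
(4) (exactly one): hinge ∈ Blue.
(7) (exactly one): urn ∈ North.
Suppose disc ∈ Blue: no assignment then satisfies all the clues, so disc ∉ Blue.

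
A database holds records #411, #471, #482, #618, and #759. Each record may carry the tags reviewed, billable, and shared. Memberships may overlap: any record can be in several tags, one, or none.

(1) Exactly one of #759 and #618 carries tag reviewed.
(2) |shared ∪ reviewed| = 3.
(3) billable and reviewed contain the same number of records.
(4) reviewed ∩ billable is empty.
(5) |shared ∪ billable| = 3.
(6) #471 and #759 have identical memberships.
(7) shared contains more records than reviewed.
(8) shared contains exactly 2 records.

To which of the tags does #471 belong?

#471: shared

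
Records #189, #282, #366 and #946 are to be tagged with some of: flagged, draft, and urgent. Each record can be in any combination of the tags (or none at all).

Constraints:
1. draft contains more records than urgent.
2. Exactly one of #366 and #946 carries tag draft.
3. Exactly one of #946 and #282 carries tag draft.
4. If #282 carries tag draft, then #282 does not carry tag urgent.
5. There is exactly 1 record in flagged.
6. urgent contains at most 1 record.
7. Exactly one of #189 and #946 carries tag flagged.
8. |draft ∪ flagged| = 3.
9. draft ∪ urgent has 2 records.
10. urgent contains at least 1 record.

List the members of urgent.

urgent = {#366}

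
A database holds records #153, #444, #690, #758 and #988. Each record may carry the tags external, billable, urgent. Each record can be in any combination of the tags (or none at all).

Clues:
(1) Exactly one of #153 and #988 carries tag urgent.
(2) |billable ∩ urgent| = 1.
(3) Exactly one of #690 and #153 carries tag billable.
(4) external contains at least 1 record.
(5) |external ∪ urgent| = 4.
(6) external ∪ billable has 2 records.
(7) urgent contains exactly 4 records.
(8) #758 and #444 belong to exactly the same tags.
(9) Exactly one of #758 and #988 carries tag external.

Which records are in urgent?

urgent = {#444, #690, #758, #988}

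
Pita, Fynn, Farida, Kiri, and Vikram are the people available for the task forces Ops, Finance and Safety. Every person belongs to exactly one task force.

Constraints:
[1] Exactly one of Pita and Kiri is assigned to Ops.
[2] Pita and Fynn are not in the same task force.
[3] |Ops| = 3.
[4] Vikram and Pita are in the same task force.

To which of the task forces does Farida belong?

Farida: Ops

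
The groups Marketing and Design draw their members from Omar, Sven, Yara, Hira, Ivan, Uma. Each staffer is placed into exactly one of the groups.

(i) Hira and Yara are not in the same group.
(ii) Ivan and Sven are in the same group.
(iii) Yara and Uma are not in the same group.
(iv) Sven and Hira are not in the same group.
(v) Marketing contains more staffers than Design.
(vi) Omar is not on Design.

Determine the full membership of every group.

Marketing = {Ivan, Omar, Sven, Yara}; Design = {Hira, Uma}

From (vi): Omar ∉ Design.
Only one group left: Omar ∈ Marketing.
Suppose Sven ∉ Marketing: no assignment then satisfies all the clues, so Sven ∈ Marketing.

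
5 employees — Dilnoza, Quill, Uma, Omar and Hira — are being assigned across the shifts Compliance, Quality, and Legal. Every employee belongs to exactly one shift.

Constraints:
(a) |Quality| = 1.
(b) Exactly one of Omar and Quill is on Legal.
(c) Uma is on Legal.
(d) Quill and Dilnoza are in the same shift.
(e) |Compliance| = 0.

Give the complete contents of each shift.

Compliance = {}; Quality = {Omar}; Legal = {Dilnoza, Hira, Quill, Uma}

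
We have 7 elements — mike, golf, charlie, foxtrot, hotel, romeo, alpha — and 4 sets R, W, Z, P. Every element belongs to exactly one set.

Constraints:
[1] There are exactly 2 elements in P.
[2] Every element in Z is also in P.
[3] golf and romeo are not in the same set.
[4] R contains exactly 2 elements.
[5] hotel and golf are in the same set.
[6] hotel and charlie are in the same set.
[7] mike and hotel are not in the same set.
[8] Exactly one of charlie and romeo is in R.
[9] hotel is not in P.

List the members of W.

W = {charlie, golf, hotel}

From (9): hotel ∉ P.
(2) contrapositive: hotel ∉ Z.
(5): golf matches hotel: golf ∉ Z.
(5): golf matches hotel: golf ∉ P.
(6): charlie matches hotel: charlie ∉ Z.
(6): charlie matches hotel: charlie ∉ P.
Suppose mike ∈ W: no assignment then satisfies all the clues, so mike ∉ W.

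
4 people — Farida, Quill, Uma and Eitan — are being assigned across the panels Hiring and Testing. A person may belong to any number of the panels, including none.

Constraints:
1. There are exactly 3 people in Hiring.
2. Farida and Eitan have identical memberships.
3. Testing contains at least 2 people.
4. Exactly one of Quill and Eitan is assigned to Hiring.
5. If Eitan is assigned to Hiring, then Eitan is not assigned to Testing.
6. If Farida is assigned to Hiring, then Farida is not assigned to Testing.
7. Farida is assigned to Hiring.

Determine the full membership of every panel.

From (7): Farida ∈ Hiring.
(2): Eitan matches Farida: Eitan ∈ Hiring.
(4) (exactly one): Quill ∉ Hiring.
(5): Eitan ∉ Testing.
(6): Farida ∉ Testing.
(1): only 3 candidates remain for Hiring, so all are in.
(3): only 2 candidates remain for Testing, so all are in.

Hiring = {Eitan, Farida, Uma}; Testing = {Quill, Uma}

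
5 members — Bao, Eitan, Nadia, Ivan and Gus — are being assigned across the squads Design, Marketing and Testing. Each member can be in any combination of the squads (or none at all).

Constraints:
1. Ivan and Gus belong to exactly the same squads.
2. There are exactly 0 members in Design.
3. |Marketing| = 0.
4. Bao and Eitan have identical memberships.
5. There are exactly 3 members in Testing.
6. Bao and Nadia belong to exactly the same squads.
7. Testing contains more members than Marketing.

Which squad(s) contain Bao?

(2): Design already has 0, so the rest are out.
(3): Marketing already has 0, so the rest are out.
Suppose Bao ∉ Testing: no assignment then satisfies all the clues, so Bao ∈ Testing.

Bao: Testing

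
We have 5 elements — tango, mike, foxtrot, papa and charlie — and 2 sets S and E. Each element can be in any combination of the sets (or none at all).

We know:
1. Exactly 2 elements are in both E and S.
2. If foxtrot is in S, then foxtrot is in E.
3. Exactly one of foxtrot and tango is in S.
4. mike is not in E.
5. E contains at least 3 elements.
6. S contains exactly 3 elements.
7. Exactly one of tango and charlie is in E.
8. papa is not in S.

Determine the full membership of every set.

S = {charlie, foxtrot, mike}; E = {charlie, foxtrot, papa}

From (4): mike ∉ E.
From (8): papa ∉ S.
Suppose tango ∈ S: no assignment then satisfies all the clues, so tango ∉ S.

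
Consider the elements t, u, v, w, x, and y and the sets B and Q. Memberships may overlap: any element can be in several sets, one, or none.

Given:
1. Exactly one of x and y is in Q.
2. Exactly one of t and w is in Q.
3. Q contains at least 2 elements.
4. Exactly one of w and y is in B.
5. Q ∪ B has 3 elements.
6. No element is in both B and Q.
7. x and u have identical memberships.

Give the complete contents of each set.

B = {w}; Q = {t, y}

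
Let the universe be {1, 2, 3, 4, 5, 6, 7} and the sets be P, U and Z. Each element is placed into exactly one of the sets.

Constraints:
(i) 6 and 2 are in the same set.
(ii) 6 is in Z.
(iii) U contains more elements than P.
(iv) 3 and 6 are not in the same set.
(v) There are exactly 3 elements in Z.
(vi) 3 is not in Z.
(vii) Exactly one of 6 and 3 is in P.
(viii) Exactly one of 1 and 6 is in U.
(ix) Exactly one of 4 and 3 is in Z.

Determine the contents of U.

U = {1, 5, 7}

From (ii): 6 ∈ Z.
From (vi): 3 ∉ Z.
(i): 2 matches 6: 2 ∉ P.
(i): 2 matches 6: 2 ∉ U.
(i): 2 matches 6: 2 ∈ Z.
(vii) (exactly one): 3 ∈ P.
(viii) (exactly one): 1 ∈ U.
(ix) (exactly one): 4 ∈ Z.
(v): Z already has 3, so the rest are out.
Suppose 5 ∉ U: no assignment then satisfies all the clues, so 5 ∈ U.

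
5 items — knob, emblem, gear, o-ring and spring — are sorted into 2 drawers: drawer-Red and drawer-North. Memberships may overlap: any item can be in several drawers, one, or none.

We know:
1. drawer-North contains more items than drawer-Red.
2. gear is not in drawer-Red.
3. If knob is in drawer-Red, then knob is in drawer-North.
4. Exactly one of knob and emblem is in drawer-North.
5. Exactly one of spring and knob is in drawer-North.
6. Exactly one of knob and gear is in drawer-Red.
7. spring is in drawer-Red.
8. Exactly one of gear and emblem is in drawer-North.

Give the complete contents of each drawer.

drawer-Red = {knob, spring}; drawer-North = {gear, knob, o-ring}

From (2): gear ∉ drawer-Red.
From (7): spring ∈ drawer-Red.
(6) (exactly one): knob ∈ drawer-Red.
(3): knob ∈ drawer-North.
(4) (exactly one): emblem ∉ drawer-North.
(5) (exactly one): spring ∉ drawer-North.
(8) (exactly one): gear ∈ drawer-North.
Suppose emblem ∈ drawer-Red: no assignment then satisfies all the clues, so emblem ∉ drawer-Red.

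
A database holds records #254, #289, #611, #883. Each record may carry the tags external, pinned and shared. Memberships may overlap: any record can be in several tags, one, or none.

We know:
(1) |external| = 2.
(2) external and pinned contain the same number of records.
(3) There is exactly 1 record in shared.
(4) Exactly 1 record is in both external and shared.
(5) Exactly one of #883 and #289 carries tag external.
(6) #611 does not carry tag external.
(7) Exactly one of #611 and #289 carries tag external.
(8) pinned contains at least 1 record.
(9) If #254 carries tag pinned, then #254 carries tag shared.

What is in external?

From (6): #611 ∉ external.
(7) (exactly one): #289 ∈ external.
(5) (exactly one): #883 ∉ external.
(1): only 2 candidates remain for external, so all are in.

external = {#254, #289}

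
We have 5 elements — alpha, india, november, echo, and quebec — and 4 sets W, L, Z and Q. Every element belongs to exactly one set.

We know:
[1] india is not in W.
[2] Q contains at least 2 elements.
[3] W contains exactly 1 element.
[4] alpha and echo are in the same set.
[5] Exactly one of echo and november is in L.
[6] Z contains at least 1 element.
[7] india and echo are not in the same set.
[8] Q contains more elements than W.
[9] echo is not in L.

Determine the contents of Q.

Q = {alpha, echo}

From (1): india ∉ W.
From (9): echo ∉ L.
(4): alpha matches echo: alpha ∉ L.
(5) (exactly one): november ∈ L.
Suppose alpha ∉ Q: no assignment then satisfies all the clues, so alpha ∈ Q.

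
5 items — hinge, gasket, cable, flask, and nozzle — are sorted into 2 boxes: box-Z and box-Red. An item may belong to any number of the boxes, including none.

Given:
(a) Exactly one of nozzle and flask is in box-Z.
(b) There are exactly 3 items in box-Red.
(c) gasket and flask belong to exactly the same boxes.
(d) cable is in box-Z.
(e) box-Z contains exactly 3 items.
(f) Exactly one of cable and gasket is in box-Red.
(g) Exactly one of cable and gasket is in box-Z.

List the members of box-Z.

From (d): cable ∈ box-Z.
(g) (exactly one): gasket ∉ box-Z.
(c): flask matches gasket: flask ∉ box-Z.
(e): only 3 candidates remain for box-Z, so all are in.

box-Z = {cable, hinge, nozzle}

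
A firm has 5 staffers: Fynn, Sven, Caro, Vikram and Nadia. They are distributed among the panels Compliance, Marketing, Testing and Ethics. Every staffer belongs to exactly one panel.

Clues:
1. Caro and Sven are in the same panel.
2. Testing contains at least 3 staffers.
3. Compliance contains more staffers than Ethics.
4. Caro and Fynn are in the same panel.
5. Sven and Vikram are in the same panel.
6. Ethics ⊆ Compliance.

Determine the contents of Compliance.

Compliance = {Nadia}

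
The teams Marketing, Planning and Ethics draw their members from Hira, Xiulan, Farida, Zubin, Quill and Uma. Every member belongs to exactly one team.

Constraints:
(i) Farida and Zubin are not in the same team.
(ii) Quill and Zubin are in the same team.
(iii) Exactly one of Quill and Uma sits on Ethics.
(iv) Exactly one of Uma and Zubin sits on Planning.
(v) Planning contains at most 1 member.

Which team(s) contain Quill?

Quill: Ethics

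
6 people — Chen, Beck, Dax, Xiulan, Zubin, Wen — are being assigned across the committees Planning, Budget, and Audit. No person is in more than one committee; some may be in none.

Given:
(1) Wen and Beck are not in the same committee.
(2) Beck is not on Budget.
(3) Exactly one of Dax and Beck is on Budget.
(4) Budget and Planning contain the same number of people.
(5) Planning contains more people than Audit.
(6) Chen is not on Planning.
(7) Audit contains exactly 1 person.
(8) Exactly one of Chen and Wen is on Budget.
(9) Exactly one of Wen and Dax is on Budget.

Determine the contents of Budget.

Budget = {Chen, Dax}

From (2): Beck ∉ Budget.
From (6): Chen ∉ Planning.
(3) (exactly one): Dax ∈ Budget.
(9) (exactly one): Wen ∉ Budget.
(8) (exactly one): Chen ∈ Budget.
Suppose Xiulan ∈ Budget: no assignment then satisfies all the clues, so Xiulan ∉ Budget.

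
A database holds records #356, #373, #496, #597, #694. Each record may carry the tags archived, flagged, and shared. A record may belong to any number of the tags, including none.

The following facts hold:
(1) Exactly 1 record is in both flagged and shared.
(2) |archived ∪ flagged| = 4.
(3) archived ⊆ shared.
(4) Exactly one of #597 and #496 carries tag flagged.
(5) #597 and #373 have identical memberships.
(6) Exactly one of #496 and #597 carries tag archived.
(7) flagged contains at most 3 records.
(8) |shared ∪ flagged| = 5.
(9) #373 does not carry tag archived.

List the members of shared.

shared = {#356, #496, #694}

From (9): #373 ∉ archived.
(5): #597 matches #373: #597 ∉ archived.
(6) (exactly one): #496 ∈ archived.
(3) with #496 ∈ archived: #496 ∈ shared.
Suppose #356 ∉ shared: no assignment then satisfies all the clues, so #356 ∈ shared.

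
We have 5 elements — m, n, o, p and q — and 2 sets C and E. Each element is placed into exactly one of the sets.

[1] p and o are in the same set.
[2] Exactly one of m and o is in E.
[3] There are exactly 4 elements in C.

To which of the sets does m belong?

m: E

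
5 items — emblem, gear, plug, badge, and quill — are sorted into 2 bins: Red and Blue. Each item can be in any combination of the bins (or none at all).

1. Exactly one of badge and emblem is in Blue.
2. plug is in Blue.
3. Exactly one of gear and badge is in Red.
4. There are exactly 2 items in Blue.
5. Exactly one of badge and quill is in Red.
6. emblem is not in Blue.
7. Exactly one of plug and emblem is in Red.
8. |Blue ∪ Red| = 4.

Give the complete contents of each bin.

Red = {gear, plug, quill}; Blue = {badge, plug}

From (2): plug ∈ Blue.
From (6): emblem ∉ Blue.
(1) (exactly one): badge ∈ Blue.
(4): Blue already has 2, so the rest are out.
Suppose emblem ∈ Red: no assignment then satisfies all the clues, so emblem ∉ Red.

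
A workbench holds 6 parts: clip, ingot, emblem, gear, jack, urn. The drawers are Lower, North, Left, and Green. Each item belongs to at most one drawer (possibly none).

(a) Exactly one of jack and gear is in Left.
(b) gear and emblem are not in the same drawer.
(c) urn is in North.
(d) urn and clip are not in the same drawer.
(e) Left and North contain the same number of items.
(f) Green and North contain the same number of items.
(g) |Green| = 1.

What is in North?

North = {urn}

From (c): urn ∈ North.
(d): clip ∉ North.
Suppose ingot ∈ North: no assignment then satisfies all the clues, so ingot ∉ North.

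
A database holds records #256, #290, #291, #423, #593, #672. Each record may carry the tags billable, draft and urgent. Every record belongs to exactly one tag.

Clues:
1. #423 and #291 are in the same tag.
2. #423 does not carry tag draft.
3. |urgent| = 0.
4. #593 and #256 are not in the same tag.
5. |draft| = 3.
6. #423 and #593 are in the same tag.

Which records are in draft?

draft = {#256, #290, #672}

From (2): #423 ∉ draft.
(1): #291 matches #423: #291 ∉ draft.
(3): urgent already has 0, so the rest are out.
(6): #593 matches #423: #593 ∉ draft.
Only one tag left: #291 ∈ billable.
Only one tag left: #423 ∈ billable.
Only one tag left: #593 ∈ billable.
(4): #256 ∉ billable.
(5): only 3 candidates remain for draft, so all are in.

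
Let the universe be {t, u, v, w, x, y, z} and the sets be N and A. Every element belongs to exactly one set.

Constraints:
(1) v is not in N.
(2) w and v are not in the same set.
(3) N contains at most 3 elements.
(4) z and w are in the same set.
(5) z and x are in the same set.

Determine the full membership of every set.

From (1): v ∉ N.
Only one set left: v ∈ A.
(2): w ∉ A.
(4): z matches w: z ∉ A.
(5): x matches z: x ∉ A.
Only one set left: w ∈ N.
Only one set left: x ∈ N.
Only one set left: z ∈ N.
(3): N already has 3, so the rest are out.
Only one set left: t ∈ A.
Only one set left: u ∈ A.
Only one set left: y ∈ A.

N = {w, x, z}; A = {t, u, v, y}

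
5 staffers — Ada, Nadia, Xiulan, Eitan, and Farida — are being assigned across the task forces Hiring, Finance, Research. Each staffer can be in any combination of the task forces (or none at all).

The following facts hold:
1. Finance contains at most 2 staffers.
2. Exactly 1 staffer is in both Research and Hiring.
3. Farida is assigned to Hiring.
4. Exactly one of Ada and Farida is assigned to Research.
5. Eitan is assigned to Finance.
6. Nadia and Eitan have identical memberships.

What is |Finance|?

From (3): Farida ∈ Hiring.
From (5): Eitan ∈ Finance.
(6): Nadia matches Eitan: Nadia ∈ Finance.
(1): Finance already has 2, so the rest are out.

2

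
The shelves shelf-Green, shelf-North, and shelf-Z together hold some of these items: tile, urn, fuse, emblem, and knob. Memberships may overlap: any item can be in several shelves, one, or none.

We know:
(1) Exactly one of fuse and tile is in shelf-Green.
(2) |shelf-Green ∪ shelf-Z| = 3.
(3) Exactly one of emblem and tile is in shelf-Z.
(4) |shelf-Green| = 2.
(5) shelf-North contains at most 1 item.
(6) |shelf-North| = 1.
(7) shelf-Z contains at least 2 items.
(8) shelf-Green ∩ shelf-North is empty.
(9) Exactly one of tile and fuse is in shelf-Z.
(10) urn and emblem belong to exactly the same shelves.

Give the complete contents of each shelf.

shelf-Green = {fuse, knob}; shelf-North = {tile}; shelf-Z = {knob, tile}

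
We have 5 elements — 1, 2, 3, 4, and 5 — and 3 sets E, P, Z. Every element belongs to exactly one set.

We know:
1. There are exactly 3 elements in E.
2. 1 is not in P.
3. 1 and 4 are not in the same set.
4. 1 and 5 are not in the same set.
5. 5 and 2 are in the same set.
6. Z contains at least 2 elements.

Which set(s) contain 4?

From (2): 1 ∉ P.
Suppose 4 ∉ E: no assignment then satisfies all the clues, so 4 ∈ E.

4: E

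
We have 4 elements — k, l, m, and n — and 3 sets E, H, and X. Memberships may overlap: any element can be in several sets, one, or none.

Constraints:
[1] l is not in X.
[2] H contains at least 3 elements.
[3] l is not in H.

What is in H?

From (1): l ∉ X.
From (3): l ∉ H.
(2): only 3 candidates remain for H, so all are in.

H = {k, m, n}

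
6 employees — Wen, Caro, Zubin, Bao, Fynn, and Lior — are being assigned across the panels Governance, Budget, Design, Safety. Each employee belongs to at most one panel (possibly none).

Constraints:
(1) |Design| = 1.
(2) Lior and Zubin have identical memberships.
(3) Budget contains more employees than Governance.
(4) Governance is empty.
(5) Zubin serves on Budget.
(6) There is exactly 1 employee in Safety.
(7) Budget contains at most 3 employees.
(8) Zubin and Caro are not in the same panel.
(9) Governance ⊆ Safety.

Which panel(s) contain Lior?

Lior: Budget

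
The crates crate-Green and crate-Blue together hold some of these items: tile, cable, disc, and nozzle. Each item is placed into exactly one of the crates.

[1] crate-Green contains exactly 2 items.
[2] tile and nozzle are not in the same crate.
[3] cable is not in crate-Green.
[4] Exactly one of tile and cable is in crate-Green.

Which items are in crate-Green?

From (3): cable ∉ crate-Green.
(4) (exactly one): tile ∈ crate-Green.
Only one crate left: cable ∈ crate-Blue.
(2): nozzle ∉ crate-Green.
Only one crate left: nozzle ∈ crate-Blue.
(1): only 2 candidates remain for crate-Green, so all are in.

crate-Green = {disc, tile}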